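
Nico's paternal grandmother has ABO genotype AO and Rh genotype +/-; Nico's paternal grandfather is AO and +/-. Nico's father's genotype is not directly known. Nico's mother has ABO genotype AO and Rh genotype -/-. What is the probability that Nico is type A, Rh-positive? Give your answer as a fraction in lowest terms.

3/8

Nico's father's ABO genotype from AO × AO: 1/4 AA, 1/2 AO, 1/4 OO.
Crossing each possibility with the mother AO and summing P(type A): 1/4·1 + 1/2·3/4 + 1/4·1/2 = 3/4.
Similarly for Rh via the father's Rh distribution: P(Rh+) = 1/2.
Independent loci: 3/4 × 1/2 = 3/8.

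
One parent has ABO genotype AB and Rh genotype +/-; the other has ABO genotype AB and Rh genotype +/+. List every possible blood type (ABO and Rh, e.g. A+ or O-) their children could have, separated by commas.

Gametes from AB × AB give offspring ABO genotypes AA, AB, BB, i.e. phenotypes A, B, AB.
Rh cross +/- × +/+ → phenotypes Rh+.
Combining independently: A+, B+, AB+.

A+, B+, AB+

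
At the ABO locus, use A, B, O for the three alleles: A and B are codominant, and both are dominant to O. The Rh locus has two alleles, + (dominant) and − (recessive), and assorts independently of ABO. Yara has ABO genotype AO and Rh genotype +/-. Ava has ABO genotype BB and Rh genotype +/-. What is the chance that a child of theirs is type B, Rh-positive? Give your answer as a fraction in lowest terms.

3/8

ABO cross AO × BB → offspring phenotypes: 1/2 B, 1/2 AB.
Rh cross +/- × +/- → 3/4 Rh+, 1/4 Rh-.
Independent loci: P(type B, Rh-positive) = 1/2 × 3/4 = 3/8.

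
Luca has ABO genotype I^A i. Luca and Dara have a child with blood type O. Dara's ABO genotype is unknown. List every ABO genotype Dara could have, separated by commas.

For each candidate genotype of Dara, check whether crossing it with I^A i can produce every observed child phenotype.
  I^A I^A → possible child types {A} ✗
  I^A I^B → possible child types {A, B, AB} ✗
  I^A i → possible child types {O, A} ✓
  I^B I^B → possible child types {B, AB} ✗
  I^B i → possible child types {O, A, B, AB} ✓
  i i → possible child types {O, A} ✓

I^A i, I^B i, i i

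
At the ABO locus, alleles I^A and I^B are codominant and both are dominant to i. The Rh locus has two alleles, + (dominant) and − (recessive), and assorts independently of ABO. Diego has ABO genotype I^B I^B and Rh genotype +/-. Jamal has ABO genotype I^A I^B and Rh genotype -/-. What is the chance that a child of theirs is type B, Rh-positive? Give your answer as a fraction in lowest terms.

ABO cross I^B I^B × I^A I^B → offspring phenotypes: 1/2 B, 1/2 AB.
Rh cross +/- × -/- → 1/2 Rh+, 1/2 Rh-.
Independent loci: P(type B, Rh-positive) = 1/2 × 1/2 = 1/4.

1/4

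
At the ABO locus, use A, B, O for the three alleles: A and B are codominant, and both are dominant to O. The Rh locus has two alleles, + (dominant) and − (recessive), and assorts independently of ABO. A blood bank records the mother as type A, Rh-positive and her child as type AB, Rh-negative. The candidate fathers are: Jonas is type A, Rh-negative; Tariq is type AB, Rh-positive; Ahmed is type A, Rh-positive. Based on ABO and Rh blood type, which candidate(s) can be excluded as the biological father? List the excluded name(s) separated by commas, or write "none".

A candidate is excluded only if no genotype consistent with his phenotype could produce a type AB, Rh-negative child with a type A, Rh-positive mother.
Jonas (type A, Rh-): no genotype consistent with that phenotype can produce a type-AB Rh- child with a type-A mother.
Ahmed (type A, Rh+): no genotype consistent with that phenotype can produce a type-AB Rh- child with a type-A mother.

Jonas, Ahmed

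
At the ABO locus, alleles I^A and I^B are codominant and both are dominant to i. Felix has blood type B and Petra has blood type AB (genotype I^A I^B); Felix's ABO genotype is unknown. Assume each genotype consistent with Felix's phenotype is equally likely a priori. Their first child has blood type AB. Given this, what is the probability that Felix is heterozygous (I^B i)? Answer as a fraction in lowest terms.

1/3

Possible genotypes: Felix ∈ {I^B I^B, I^B i}; Petra ∈ {I^A I^B}.
Weight each parental genotype pair by prior × P(type-AB child):
  I^B I^B × I^A I^B: posterior weight 2/3.
  I^B i × I^A I^B: posterior weight 1/3.
Sum the posterior weight over pairs where Felix is I^B i: 1/3.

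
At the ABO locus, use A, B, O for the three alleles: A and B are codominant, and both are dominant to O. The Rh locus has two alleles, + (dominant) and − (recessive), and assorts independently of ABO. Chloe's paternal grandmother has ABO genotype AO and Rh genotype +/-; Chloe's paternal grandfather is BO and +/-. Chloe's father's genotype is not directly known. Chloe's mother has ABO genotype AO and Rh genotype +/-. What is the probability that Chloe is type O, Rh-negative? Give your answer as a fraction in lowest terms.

1/16

Chloe's father's ABO genotype from AO × BO: 1/4 AB, 1/4 AO, 1/4 BO, 1/4 OO.
Crossing each possibility with the mother AO and summing P(type O): 1/4·0 + 1/4·1/4 + 1/4·1/4 + 1/4·1/2 = 1/4.
Similarly for Rh via the father's Rh distribution: P(Rh-) = 1/4.
Independent loci: 1/4 × 1/4 = 1/16.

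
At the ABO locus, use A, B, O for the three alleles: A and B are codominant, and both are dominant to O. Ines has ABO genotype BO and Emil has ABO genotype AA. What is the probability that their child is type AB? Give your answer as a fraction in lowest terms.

1/2

ABO cross BO × AA → offspring phenotypes: 1/2 A, 1/2 AB.
So P(type AB) = 1/2.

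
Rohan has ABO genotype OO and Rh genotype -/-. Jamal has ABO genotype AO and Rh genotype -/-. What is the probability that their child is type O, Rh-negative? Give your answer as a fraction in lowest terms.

ABO cross OO × AO → offspring phenotypes: 1/2 O, 1/2 A.
Rh cross -/- × -/- → 1 Rh-.
Independent loci: P(type O, Rh-negative) = 1/2 × 1 = 1/2.

1/2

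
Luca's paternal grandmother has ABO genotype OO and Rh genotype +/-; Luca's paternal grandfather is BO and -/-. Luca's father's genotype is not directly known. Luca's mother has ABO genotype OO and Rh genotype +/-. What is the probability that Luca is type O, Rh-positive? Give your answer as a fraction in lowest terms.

15/32

Luca's father's ABO genotype from OO × BO: 1/2 BO, 1/2 OO.
Crossing each possibility with the mother OO and summing P(type O): 1/2·1/2 + 1/2·1 = 3/4.
Similarly for Rh via the father's Rh distribution: P(Rh+) = 5/8.
Independent loci: 3/4 × 5/8 = 15/32.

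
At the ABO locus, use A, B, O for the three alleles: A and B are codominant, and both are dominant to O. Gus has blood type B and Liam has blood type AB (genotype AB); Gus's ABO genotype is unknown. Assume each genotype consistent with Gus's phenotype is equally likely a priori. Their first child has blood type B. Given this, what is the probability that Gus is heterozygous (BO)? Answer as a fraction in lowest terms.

1/2

Possible genotypes: Gus ∈ {BB, BO}; Liam ∈ {AB}.
Weight each parental genotype pair by prior × P(type-B child):
  BB × AB: posterior weight 1/2.
  BO × AB: posterior weight 1/2.
Sum the posterior weight over pairs where Gus is BO: 1/2.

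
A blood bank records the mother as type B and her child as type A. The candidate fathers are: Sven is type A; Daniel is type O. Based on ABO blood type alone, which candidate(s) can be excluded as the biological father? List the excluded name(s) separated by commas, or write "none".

A candidate is excluded only if no genotype consistent with his phenotype could produce a type A child with a type B mother.
Daniel (type O): no genotype consistent with that phenotype can produce a type-A child with a type-B mother.

Daniel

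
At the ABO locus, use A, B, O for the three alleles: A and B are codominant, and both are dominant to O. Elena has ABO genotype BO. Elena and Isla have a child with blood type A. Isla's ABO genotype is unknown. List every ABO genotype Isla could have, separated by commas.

For each candidate genotype of Isla, check whether crossing it with BO can produce every observed child phenotype.
  AA → possible child types {A, AB} ✓
  AB → possible child types {A, B, AB} ✓
  AO → possible child types {O, A, B, AB} ✓
  BB → possible child types {B} ✗
  BO → possible child types {O, B} ✗
  OO → possible child types {O, B} ✗

AA, AB, AO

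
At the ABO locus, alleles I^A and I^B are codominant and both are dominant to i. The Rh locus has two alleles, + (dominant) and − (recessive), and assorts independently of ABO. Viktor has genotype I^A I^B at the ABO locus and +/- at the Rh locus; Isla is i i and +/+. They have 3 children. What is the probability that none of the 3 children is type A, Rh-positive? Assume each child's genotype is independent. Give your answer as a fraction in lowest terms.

1/8

ABO cross I^A I^B × i i → 1/2 A, 1/2 B.
Rh cross +/- × +/+ → 1 Rh+; so P(type A, Rh-positive) = 1/2 × 1 = 1/2 per child.
P(not type A, Rh-positive) = 1/2 for one child; (1/2)^3 = 1/8.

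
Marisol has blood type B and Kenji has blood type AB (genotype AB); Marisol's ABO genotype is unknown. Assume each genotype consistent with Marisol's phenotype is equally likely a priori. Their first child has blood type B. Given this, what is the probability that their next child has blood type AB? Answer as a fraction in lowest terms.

3/8

Possible genotypes: Marisol ∈ {BB, BO}; Kenji ∈ {AB}.
Weight each parental genotype pair by prior × P(type-B child):
  BB × AB: posterior weight 1/2; P(next child type AB) = 1/2.
  BO × AB: posterior weight 1/2; P(next child type AB) = 1/4.
Weighted sum = 3/8.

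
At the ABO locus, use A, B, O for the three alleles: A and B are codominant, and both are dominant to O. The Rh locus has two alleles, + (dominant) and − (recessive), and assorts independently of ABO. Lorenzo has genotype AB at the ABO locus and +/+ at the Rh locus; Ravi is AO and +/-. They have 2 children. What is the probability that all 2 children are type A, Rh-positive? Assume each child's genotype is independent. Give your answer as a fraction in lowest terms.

ABO cross AB × AO → 1/2 A, 1/4 B, 1/4 AB.
Rh cross +/+ × +/- → 1 Rh+; so P(type A, Rh-positive) = 1/2 × 1 = 1/2 per child.
All 2 independent: (1/2)^2 = 1/4.

1/4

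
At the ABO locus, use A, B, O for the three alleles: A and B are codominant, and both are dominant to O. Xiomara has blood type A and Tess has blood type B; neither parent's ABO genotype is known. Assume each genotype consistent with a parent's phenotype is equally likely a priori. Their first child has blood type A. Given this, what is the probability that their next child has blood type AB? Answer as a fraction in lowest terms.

Possible genotypes: Xiomara ∈ {AA, AO}; Tess ∈ {BB, BO}.
Weight each parental genotype pair by prior × P(type-A child):
  AA × BO: posterior weight 2/3; P(next child type AB) = 1/2.
  AO × BO: posterior weight 1/3; P(next child type AB) = 1/4.
Weighted sum = 5/12.

5/12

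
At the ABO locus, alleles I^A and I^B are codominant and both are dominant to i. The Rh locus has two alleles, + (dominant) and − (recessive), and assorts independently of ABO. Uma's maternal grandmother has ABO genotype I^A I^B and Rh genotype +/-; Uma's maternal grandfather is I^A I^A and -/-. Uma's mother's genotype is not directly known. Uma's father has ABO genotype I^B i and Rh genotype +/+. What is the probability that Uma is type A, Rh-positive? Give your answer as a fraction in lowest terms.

3/8

Uma's mother's ABO genotype from I^A I^B × I^A I^A: 1/2 I^A I^A, 1/2 I^A I^B.
Crossing each possibility with the father I^B i and summing P(type A): 1/2·1/2 + 1/2·1/4 = 3/8.
Similarly for Rh via the mother's Rh distribution: P(Rh+) = 1.
Independent loci: 3/8 × 1 = 3/8.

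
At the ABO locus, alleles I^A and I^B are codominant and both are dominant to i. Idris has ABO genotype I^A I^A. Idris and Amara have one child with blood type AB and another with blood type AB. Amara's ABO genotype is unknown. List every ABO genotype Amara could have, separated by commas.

For each candidate genotype of Amara, check whether crossing it with I^A I^A can produce every observed child phenotype.
  I^A I^A → possible child types {A} ✗
  I^A I^B → possible child types {A, AB} ✓
  I^A i → possible child types {A} ✗
  I^B I^B → possible child types {AB} ✓
  I^B i → possible child types {A, AB} ✓
  i i → possible child types {A} ✗

I^A I^B, I^B I^B, I^B i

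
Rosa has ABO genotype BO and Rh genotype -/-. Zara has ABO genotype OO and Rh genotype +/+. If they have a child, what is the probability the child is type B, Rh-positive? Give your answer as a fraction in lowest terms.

ABO cross BO × OO → offspring phenotypes: 1/2 O, 1/2 B.
Rh cross -/- × +/+ → 1 Rh+.
Independent loci: P(type B, Rh-positive) = 1/2 × 1 = 1/2.

1/2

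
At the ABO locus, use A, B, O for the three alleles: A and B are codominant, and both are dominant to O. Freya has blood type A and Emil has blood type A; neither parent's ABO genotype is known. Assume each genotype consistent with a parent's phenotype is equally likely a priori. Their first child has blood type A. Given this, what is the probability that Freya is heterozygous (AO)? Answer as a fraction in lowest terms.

7/15

Possible genotypes: Freya ∈ {AA, AO}; Emil ∈ {AA, AO}.
Weight each parental genotype pair by prior × P(type-A child):
  AA × AA: posterior weight 4/15.
  AA × AO: posterior weight 4/15.
  AO × AA: posterior weight 4/15.
  AO × AO: posterior weight 1/5.
Sum the posterior weight over pairs where Freya is AO: 7/15.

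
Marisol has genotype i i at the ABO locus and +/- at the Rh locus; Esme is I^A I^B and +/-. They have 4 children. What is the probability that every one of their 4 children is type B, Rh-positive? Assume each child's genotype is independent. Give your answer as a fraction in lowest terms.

81/4096

ABO cross i i × I^A I^B → 1/2 A, 1/2 B.
Rh cross +/- × +/- → 3/4 Rh+, 1/4 Rh-; so P(type B, Rh-positive) = 1/2 × 3/4 = 3/8 per child.
All 4 independent: (3/8)^4 = 81/4096.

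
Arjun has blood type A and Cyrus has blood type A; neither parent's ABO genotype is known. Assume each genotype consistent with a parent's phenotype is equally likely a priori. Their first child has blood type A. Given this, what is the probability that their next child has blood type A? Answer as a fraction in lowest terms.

Possible genotypes: Arjun ∈ {AA, AO}; Cyrus ∈ {AA, AO}.
Weight each parental genotype pair by prior × P(type-A child):
  AA × AA: posterior weight 4/15; P(next child type A) = 1.
  AA × AO: posterior weight 4/15; P(next child type A) = 1.
  AO × AA: posterior weight 4/15; P(next child type A) = 1.
  AO × AO: posterior weight 1/5; P(next child type A) = 3/4.
Weighted sum = 19/20.

19/20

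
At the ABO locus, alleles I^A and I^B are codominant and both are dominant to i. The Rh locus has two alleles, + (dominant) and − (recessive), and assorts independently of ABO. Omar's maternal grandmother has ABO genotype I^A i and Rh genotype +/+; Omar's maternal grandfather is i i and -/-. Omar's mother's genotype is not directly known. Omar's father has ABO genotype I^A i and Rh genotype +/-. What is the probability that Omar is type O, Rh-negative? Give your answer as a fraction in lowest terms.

3/32

Omar's mother's ABO genotype from I^A i × i i: 1/2 I^A i, 1/2 i i.
Crossing each possibility with the father I^A i and summing P(type O): 1/2·1/4 + 1/2·1/2 = 3/8.
Similarly for Rh via the mother's Rh distribution: P(Rh-) = 1/4.
Independent loci: 3/8 × 1/4 = 3/32.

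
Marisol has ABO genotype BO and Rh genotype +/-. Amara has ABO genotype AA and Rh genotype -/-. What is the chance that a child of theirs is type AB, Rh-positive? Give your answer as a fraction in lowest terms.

1/4

ABO cross BO × AA → offspring phenotypes: 1/2 A, 1/2 AB.
Rh cross +/- × -/- → 1/2 Rh+, 1/2 Rh-.
Independent loci: P(type AB, Rh-positive) = 1/2 × 1/2 = 1/4.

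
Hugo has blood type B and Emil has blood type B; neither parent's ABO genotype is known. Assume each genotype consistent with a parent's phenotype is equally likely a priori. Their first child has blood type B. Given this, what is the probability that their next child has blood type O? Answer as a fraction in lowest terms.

1/20

Possible genotypes: Hugo ∈ {BB, BO}; Emil ∈ {BB, BO}.
Weight each parental genotype pair by prior × P(type-B child):
  BB × BB: posterior weight 4/15; P(next child type O) = 0.
  BB × BO: posterior weight 4/15; P(next child type O) = 0.
  BO × BB: posterior weight 4/15; P(next child type O) = 0.
  BO × BO: posterior weight 1/5; P(next child type O) = 1/4.
Weighted sum = 1/20.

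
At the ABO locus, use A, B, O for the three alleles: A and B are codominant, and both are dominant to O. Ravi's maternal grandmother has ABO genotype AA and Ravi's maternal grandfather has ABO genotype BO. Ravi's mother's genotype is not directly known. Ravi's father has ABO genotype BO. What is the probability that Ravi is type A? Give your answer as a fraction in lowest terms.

Ravi's mother's ABO genotype from AA × BO: 1/2 AB, 1/2 AO.
Crossing each possibility with the father BO and summing P(type A): 1/2·1/4 + 1/2·1/4 = 1/4.

1/4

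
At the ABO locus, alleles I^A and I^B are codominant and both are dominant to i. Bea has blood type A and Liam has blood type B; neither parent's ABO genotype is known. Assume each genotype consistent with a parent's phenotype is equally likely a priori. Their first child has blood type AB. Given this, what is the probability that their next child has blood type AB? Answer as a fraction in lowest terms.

25/36

Possible genotypes: Bea ∈ {I^A I^A, I^A i}; Liam ∈ {I^B I^B, I^B i}.
Weight each parental genotype pair by prior × P(type-AB child):
  I^A I^A × I^B I^B: posterior weight 4/9; P(next child type AB) = 1.
  I^A I^A × I^B i: posterior weight 2/9; P(next child type AB) = 1/2.
  I^A i × I^B I^B: posterior weight 2/9; P(next child type AB) = 1/2.
  I^A i × I^B i: posterior weight 1/9; P(next child type AB) = 1/4.
Weighted sum = 25/36.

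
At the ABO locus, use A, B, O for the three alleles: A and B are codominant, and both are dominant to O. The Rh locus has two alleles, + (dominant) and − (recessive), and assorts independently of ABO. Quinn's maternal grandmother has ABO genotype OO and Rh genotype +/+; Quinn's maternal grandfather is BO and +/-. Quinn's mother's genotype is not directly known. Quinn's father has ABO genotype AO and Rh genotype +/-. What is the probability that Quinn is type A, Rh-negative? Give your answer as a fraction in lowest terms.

Quinn's mother's ABO genotype from OO × BO: 1/2 BO, 1/2 OO.
Crossing each possibility with the father AO and summing P(type A): 1/2·1/4 + 1/2·1/2 = 3/8.
Similarly for Rh via the mother's Rh distribution: P(Rh-) = 1/8.
Independent loci: 3/8 × 1/8 = 3/64.

3/64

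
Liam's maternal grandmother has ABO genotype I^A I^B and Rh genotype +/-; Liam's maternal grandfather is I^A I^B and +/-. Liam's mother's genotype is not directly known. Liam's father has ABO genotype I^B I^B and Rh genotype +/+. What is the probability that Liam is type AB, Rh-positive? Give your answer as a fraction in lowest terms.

Liam's mother's ABO genotype from I^A I^B × I^A I^B: 1/4 I^A I^A, 1/2 I^A I^B, 1/4 I^B I^B.
Crossing each possibility with the father I^B I^B and summing P(type AB): 1/4·1 + 1/2·1/2 + 1/4·0 = 1/2.
Similarly for Rh via the mother's Rh distribution: P(Rh+) = 1.
Independent loci: 1/2 × 1 = 1/2.

1/2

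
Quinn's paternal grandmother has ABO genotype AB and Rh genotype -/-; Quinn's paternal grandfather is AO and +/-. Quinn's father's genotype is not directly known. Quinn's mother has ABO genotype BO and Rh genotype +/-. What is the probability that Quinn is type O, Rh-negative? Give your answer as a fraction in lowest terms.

3/64

Quinn's father's ABO genotype from AB × AO: 1/4 AA, 1/4 AB, 1/4 AO, 1/4 BO.
Crossing each possibility with the mother BO and summing P(type O): 1/4·0 + 1/4·0 + 1/4·1/4 + 1/4·1/4 = 1/8.
Similarly for Rh via the father's Rh distribution: P(Rh-) = 3/8.
Independent loci: 1/8 × 3/8 = 3/64.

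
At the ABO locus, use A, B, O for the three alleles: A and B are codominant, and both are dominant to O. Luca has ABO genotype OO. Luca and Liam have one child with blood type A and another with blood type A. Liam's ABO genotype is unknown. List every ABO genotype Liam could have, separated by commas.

For each candidate genotype of Liam, check whether crossing it with OO can produce every observed child phenotype.
  AA → possible child types {A} ✓
  AB → possible child types {A, B} ✓
  AO → possible child types {O, A} ✓
  BB → possible child types {B} ✗
  BO → possible child types {O, B} ✗
  OO → possible child types {O} ✗

AA, AB, AO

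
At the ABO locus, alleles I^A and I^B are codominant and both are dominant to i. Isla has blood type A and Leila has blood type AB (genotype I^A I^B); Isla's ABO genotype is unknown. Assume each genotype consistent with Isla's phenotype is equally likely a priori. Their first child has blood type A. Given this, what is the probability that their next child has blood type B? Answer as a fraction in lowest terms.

Possible genotypes: Isla ∈ {I^A I^A, I^A i}; Leila ∈ {I^A I^B}.
Weight each parental genotype pair by prior × P(type-A child):
  I^A I^A × I^A I^B: posterior weight 1/2; P(next child type B) = 0.
  I^A i × I^A I^B: posterior weight 1/2; P(next child type B) = 1/4.
Weighted sum = 1/8.

1/8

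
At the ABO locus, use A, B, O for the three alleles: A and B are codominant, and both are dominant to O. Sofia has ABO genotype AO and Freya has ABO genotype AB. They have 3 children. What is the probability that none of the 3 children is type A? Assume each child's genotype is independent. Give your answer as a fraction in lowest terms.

1/8

ABO cross AO × AB → 1/2 A, 1/4 B, 1/4 AB.
So P(type A) = 1/2 per child.
P(not type A) = 1/2 for one child; (1/2)^3 = 1/8.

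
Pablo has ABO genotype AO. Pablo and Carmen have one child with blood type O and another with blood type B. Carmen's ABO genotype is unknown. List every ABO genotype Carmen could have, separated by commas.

For each candidate genotype of Carmen, check whether crossing it with AO can produce every observed child phenotype.
  AA → possible child types {A} ✗
  AB → possible child types {A, B, AB} ✗
  AO → possible child types {O, A} ✗
  BB → possible child types {B, AB} ✗
  BO → possible child types {O, A, B, AB} ✓
  OO → possible child types {O, A} ✗

BO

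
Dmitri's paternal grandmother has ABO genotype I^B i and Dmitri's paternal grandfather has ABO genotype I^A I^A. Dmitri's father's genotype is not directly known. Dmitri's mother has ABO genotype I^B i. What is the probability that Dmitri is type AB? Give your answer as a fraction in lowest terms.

1/4

Dmitri's father's ABO genotype from I^B i × I^A I^A: 1/2 I^A I^B, 1/2 I^A i.
Crossing each possibility with the mother I^B i and summing P(type AB): 1/2·1/4 + 1/2·1/4 = 1/4.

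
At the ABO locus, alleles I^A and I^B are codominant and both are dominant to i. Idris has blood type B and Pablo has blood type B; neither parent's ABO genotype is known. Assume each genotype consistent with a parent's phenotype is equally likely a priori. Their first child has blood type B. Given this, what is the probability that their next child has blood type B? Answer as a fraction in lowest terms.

19/20

Possible genotypes: Idris ∈ {I^B I^B, I^B i}; Pablo ∈ {I^B I^B, I^B i}.
Weight each parental genotype pair by prior × P(type-B child):
  I^B I^B × I^B I^B: posterior weight 4/15; P(next child type B) = 1.
  I^B I^B × I^B i: posterior weight 4/15; P(next child type B) = 1.
  I^B i × I^B I^B: posterior weight 4/15; P(next child type B) = 1.
  I^B i × I^B i: posterior weight 1/5; P(next child type B) = 3/4.
Weighted sum = 19/20.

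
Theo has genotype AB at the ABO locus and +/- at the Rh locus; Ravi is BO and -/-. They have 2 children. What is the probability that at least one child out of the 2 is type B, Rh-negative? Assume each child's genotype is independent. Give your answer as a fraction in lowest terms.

7/16

ABO cross AB × BO → 1/4 A, 1/2 B, 1/4 AB.
Rh cross +/- × -/- → 1/2 Rh+, 1/2 Rh-; so P(type B, Rh-negative) = 1/2 × 1/2 = 1/4 per child.
P(none) = (3/4)^2 = 9/16; P(at least one) = 1 − 9/16 = 7/16.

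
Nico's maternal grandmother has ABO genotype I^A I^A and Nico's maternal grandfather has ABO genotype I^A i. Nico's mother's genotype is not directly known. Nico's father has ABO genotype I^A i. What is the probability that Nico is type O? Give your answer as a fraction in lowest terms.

1/8

Nico's mother's ABO genotype from I^A I^A × I^A i: 1/2 I^A I^A, 1/2 I^A i.
Crossing each possibility with the father I^A i and summing P(type O): 1/2·0 + 1/2·1/4 = 1/8.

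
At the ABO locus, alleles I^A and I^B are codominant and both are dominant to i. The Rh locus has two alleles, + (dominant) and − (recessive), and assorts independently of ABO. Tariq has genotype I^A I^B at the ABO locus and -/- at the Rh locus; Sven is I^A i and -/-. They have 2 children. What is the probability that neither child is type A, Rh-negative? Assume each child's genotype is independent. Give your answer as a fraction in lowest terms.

1/4

ABO cross I^A I^B × I^A i → 1/2 A, 1/4 B, 1/4 AB.
Rh cross -/- × -/- → 1 Rh-; so P(type A, Rh-negative) = 1/2 × 1 = 1/2 per child.
P(not type A, Rh-negative) = 1/2 for one child; (1/2)^2 = 1/4.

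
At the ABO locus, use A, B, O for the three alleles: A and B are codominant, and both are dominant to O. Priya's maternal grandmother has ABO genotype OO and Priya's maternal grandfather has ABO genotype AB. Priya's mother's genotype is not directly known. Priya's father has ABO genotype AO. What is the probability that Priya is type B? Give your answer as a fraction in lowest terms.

1/8

Priya's mother's ABO genotype from OO × AB: 1/2 AO, 1/2 BO.
Crossing each possibility with the father AO and summing P(type B): 1/2·0 + 1/2·1/4 = 1/8.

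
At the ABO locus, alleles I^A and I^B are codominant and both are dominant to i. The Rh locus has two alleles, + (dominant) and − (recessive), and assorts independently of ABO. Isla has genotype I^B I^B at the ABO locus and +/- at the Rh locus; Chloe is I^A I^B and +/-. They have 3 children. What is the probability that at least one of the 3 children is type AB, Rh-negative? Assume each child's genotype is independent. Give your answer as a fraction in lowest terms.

169/512

ABO cross I^B I^B × I^A I^B → 1/2 B, 1/2 AB.
Rh cross +/- × +/- → 3/4 Rh+, 1/4 Rh-; so P(type AB, Rh-negative) = 1/2 × 1/4 = 1/8 per child.
P(none) = (7/8)^3 = 343/512; P(at least one) = 1 − 343/512 = 169/512.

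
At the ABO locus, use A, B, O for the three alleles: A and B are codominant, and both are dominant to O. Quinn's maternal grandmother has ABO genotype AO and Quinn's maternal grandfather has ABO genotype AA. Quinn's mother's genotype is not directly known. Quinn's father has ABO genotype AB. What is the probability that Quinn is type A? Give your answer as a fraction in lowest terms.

Quinn's mother's ABO genotype from AO × AA: 1/2 AA, 1/2 AO.
Crossing each possibility with the father AB and summing P(type A): 1/2·1/2 + 1/2·1/2 = 1/2.

1/2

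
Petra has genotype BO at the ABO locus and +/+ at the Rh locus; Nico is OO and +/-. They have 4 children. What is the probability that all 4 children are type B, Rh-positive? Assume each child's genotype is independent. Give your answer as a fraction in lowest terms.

1/16

ABO cross BO × OO → 1/2 O, 1/2 B.
Rh cross +/+ × +/- → 1 Rh+; so P(type B, Rh-positive) = 1/2 × 1 = 1/2 per child.
All 4 independent: (1/2)^4 = 1/16.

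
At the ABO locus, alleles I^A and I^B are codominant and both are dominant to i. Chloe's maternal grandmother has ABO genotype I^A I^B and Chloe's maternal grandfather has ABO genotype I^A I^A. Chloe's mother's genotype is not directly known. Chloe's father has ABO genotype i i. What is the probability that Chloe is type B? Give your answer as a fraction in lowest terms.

Chloe's mother's ABO genotype from I^A I^B × I^A I^A: 1/2 I^A I^A, 1/2 I^A I^B.
Crossing each possibility with the father i i and summing P(type B): 1/2·0 + 1/2·1/2 = 1/4.

1/4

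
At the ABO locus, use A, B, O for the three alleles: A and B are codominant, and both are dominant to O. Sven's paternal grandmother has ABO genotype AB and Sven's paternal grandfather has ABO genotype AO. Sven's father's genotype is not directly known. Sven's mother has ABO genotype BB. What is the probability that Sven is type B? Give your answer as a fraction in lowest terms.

1/2

Sven's father's ABO genotype from AB × AO: 1/4 AA, 1/4 AB, 1/4 AO, 1/4 BO.
Crossing each possibility with the mother BB and summing P(type B): 1/4·0 + 1/4·1/2 + 1/4·1/2 + 1/4·1 = 1/2.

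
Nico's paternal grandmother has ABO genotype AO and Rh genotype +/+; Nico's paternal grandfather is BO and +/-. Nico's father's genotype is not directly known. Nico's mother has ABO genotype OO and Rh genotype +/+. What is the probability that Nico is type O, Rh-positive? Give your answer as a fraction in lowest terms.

1/2

Nico's father's ABO genotype from AO × BO: 1/4 AB, 1/4 AO, 1/4 BO, 1/4 OO.
Crossing each possibility with the mother OO and summing P(type O): 1/4·0 + 1/4·1/2 + 1/4·1/2 + 1/4·1 = 1/2.
Similarly for Rh via the father's Rh distribution: P(Rh+) = 1.
Independent loci: 1/2 × 1 = 1/2.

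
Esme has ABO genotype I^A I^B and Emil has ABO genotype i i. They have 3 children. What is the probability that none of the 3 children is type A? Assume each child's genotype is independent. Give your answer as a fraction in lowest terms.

1/8

ABO cross I^A I^B × i i → 1/2 A, 1/2 B.
So P(type A) = 1/2 per child.
P(not type A) = 1/2 for one child; (1/2)^3 = 1/8.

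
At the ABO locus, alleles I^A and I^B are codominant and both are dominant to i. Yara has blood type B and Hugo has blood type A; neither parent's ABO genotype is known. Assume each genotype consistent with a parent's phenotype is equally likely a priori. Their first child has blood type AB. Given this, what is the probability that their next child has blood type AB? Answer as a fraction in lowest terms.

25/36

Possible genotypes: Yara ∈ {I^B I^B, I^B i}; Hugo ∈ {I^A I^A, I^A i}.
Weight each parental genotype pair by prior × P(type-AB child):
  I^B I^B × I^A I^A: posterior weight 4/9; P(next child type AB) = 1.
  I^B I^B × I^A i: posterior weight 2/9; P(next child type AB) = 1/2.
  I^B i × I^A I^A: posterior weight 2/9; P(next child type AB) = 1/2.
  I^B i × I^A i: posterior weight 1/9; P(next child type AB) = 1/4.
Weighted sum = 25/36.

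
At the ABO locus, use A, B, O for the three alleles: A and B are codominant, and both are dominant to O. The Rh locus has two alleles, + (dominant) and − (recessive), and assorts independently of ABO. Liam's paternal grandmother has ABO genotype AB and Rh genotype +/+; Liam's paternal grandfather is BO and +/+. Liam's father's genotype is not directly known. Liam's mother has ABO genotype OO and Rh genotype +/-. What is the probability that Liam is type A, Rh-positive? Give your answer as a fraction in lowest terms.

1/4

Liam's father's ABO genotype from AB × BO: 1/4 AB, 1/4 AO, 1/4 BB, 1/4 BO.
Crossing each possibility with the mother OO and summing P(type A): 1/4·1/2 + 1/4·1/2 + 1/4·0 + 1/4·0 = 1/4.
Similarly for Rh via the father's Rh distribution: P(Rh+) = 1.
Independent loci: 1/4 × 1 = 1/4.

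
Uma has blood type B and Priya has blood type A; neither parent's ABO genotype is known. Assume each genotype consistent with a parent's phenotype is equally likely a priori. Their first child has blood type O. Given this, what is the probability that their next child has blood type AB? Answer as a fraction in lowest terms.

Possible genotypes: Uma ∈ {BB, BO}; Priya ∈ {AA, AO}.
Weight each parental genotype pair by prior × P(type-O child):
  BO × AO: posterior weight 1; P(next child type AB) = 1/4.
Weighted sum = 1/4.

1/4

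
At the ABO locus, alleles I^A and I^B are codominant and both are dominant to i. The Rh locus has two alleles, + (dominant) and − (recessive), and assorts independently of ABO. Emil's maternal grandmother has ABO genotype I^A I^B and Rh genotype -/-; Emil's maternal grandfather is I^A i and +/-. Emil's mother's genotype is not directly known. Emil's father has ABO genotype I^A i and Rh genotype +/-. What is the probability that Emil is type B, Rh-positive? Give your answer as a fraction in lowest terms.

5/64

Emil's mother's ABO genotype from I^A I^B × I^A i: 1/4 I^A I^A, 1/4 I^A I^B, 1/4 I^A i, 1/4 I^B i.
Crossing each possibility with the father I^A i and summing P(type B): 1/4·0 + 1/4·1/4 + 1/4·0 + 1/4·1/4 = 1/8.
Similarly for Rh via the mother's Rh distribution: P(Rh+) = 5/8.
Independent loci: 1/8 × 5/8 = 5/64.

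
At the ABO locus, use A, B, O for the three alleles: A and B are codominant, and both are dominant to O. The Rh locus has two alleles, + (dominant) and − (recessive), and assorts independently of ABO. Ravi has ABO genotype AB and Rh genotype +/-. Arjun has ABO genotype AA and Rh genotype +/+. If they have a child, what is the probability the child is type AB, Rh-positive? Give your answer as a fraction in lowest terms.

1/2

ABO cross AB × AA → offspring phenotypes: 1/2 A, 1/2 AB.
Rh cross +/- × +/+ → 1 Rh+.
Independent loci: P(type AB, Rh-positive) = 1/2 × 1 = 1/2.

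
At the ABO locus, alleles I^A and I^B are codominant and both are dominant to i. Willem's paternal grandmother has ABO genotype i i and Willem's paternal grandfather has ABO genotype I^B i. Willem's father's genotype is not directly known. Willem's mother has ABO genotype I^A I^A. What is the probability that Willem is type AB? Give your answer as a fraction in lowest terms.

1/4

Willem's father's ABO genotype from i i × I^B i: 1/2 I^B i, 1/2 i i.
Crossing each possibility with the mother I^A I^A and summing P(type AB): 1/2·1/2 + 1/2·0 = 1/4.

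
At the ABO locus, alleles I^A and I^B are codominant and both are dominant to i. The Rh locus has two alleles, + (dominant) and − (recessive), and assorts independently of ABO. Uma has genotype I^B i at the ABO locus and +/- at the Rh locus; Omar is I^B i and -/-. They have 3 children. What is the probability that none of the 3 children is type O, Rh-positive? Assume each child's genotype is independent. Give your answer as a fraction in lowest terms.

ABO cross I^B i × I^B i → 1/4 O, 3/4 B.
Rh cross +/- × -/- → 1/2 Rh+, 1/2 Rh-; so P(type O, Rh-positive) = 1/4 × 1/2 = 1/8 per child.
P(not type O, Rh-positive) = 7/8 for one child; (7/8)^3 = 343/512.

343/512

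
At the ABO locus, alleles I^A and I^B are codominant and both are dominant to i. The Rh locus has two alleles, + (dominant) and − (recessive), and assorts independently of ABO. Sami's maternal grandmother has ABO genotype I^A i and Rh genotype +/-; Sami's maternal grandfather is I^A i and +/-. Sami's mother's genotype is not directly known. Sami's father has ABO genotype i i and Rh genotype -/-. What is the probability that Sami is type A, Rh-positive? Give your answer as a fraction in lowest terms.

1/4

Sami's mother's ABO genotype from I^A i × I^A i: 1/4 I^A I^A, 1/2 I^A i, 1/4 i i.
Crossing each possibility with the father i i and summing P(type A): 1/4·1 + 1/2·1/2 + 1/4·0 = 1/2.
Similarly for Rh via the mother's Rh distribution: P(Rh+) = 1/2.
Independent loci: 1/2 × 1/2 = 1/4.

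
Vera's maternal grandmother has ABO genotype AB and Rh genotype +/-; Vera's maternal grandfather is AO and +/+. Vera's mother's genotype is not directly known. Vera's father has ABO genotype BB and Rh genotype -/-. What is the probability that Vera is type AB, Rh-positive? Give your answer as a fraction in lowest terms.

Vera's mother's ABO genotype from AB × AO: 1/4 AA, 1/4 AB, 1/4 AO, 1/4 BO.
Crossing each possibility with the father BB and summing P(type AB): 1/4·1 + 1/4·1/2 + 1/4·1/2 + 1/4·0 = 1/2.
Similarly for Rh via the mother's Rh distribution: P(Rh+) = 3/4.
Independent loci: 1/2 × 3/4 = 3/8.

3/8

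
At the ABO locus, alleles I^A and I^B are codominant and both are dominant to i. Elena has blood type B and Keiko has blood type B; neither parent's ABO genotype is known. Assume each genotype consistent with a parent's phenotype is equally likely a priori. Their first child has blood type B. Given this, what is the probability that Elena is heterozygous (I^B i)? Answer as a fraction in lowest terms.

Possible genotypes: Elena ∈ {I^B I^B, I^B i}; Keiko ∈ {I^B I^B, I^B i}.
Weight each parental genotype pair by prior × P(type-B child):
  I^B I^B × I^B I^B: posterior weight 4/15.
  I^B I^B × I^B i: posterior weight 4/15.
  I^B i × I^B I^B: posterior weight 4/15.
  I^B i × I^B i: posterior weight 1/5.
Sum the posterior weight over pairs where Elena is I^B i: 7/15.

7/15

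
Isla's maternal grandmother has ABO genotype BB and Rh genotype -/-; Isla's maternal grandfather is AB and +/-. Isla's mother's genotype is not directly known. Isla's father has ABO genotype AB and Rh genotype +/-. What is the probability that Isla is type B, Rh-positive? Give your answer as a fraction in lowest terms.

Isla's mother's ABO genotype from BB × AB: 1/2 AB, 1/2 BB.
Crossing each possibility with the father AB and summing P(type B): 1/2·1/4 + 1/2·1/2 = 3/8.
Similarly for Rh via the mother's Rh distribution: P(Rh+) = 5/8.
Independent loci: 3/8 × 5/8 = 15/64.

15/64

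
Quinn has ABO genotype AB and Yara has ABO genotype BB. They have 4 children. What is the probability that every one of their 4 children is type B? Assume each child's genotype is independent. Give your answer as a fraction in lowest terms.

ABO cross AB × BB → 1/2 B, 1/2 AB.
So P(type B) = 1/2 per child.
All 4 independent: (1/2)^4 = 1/16.

1/16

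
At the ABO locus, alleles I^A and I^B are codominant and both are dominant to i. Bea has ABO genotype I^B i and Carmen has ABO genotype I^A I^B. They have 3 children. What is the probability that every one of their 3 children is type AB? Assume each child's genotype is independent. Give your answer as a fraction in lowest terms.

1/64

ABO cross I^B i × I^A I^B → 1/4 A, 1/2 B, 1/4 AB.
So P(type AB) = 1/4 per child.
All 3 independent: (1/4)^3 = 1/64.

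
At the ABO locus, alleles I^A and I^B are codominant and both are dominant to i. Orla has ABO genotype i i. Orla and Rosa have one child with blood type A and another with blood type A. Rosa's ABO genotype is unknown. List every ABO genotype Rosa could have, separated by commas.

I^A I^A, I^A I^B, I^A i

For each candidate genotype of Rosa, check whether crossing it with i i can produce every observed child phenotype.
  I^A I^A → possible child types {A} ✓
  I^A I^B → possible child types {A, B} ✓
  I^A i → possible child types {O, A} ✓
  I^B I^B → possible child types {B} ✗
  I^B i → possible child types {O, B} ✗
  i i → possible child types {O} ✗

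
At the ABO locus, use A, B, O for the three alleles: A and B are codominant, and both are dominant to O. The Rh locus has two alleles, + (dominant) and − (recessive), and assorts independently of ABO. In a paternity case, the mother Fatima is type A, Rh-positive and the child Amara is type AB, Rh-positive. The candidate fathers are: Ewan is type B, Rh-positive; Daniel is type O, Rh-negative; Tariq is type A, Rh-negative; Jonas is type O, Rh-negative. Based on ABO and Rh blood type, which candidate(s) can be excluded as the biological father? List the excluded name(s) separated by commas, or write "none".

Daniel, Tariq, Jonas

A candidate is excluded only if no genotype consistent with his phenotype could produce a type AB, Rh-positive child with a type A, Rh-positive mother.
Daniel (type O, Rh-): no genotype consistent with that phenotype can produce a type-AB Rh+ child with a type-A mother.
Tariq (type A, Rh-): no genotype consistent with that phenotype can produce a type-AB Rh+ child with a type-A mother.
Jonas (type O, Rh-): no genotype consistent with that phenotype can produce a type-AB Rh+ child with a type-A mother.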